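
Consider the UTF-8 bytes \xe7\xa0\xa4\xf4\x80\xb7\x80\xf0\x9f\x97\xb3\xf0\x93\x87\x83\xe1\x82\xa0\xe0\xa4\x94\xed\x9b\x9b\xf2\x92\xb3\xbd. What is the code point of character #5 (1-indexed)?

Offset 0: leading byte 0xE7 = 11100111 → 3-byte char #1 = E7 A0 A4.
Offset 3: leading byte 0xF4 = 11110100 → 4-byte char #2 = F4 80 B7 80.
Offset 7: leading byte 0xF0 = 11110000 → 4-byte char #3 = F0 9F 97 B3.
Offset 11: leading byte 0xF0 = 11110000 → 4-byte char #4 = F0 93 87 83.
Offset 15: leading byte 0xE1 = 11100001 → 3-byte char #5 = E1 82 A0.
Leading byte 0xE1 = 11100001 matches 1110xxxx → 3-byte sequence.
Byte 1: 0xE1 = 11100001, payload 0001 (4 bits).
Byte 2: 0x82 = 10000010 (10xxxxxx ✓), payload 000010.
Byte 3: 0xA0 = 10100000 (10xxxxxx ✓), payload 100000.
Concatenate: 0001000010100000 = 0x10A0 (16 bits → U+10A0).

U+10A0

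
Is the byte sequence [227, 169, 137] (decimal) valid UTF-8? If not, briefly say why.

valid

Leading byte 0xE3 = 11100011 → 3-byte form.
Continuation bytes 0xA9=10101001, 0x89=10001001 all match 10xxxxxx.
Decoded value 0x3A49 is ≥ 0x800 (shortest form) and not a surrogate.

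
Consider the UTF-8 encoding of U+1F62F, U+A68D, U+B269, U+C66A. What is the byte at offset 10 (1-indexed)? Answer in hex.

1-indexed offset 10 is 0-indexed offset 9.
U+1F62F → 4-byte form F0 9F 98 AF at offsets 0–3.
U+A68D → 3-byte form EA 9A 8D at offsets 4–6.
U+B269 → 3-byte form EB 89 A9 at offsets 7–9.
Offset 9 falls in char 3's range; it's byte 3 of EB 89 A9 = 0xA9.

0xA9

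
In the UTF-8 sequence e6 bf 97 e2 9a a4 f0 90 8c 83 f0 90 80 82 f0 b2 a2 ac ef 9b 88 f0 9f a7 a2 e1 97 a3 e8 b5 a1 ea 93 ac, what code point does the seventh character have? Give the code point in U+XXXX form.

U+1F9E2

Offset 0: leading byte 0xE6 = 11100110 → 3-byte char #1 = E6 BF 97.
Offset 3: leading byte 0xE2 = 11100010 → 3-byte char #2 = E2 9A A4.
Offset 6: leading byte 0xF0 = 11110000 → 4-byte char #3 = F0 90 8C 83.
Offset 10: leading byte 0xF0 = 11110000 → 4-byte char #4 = F0 90 80 82.
Offset 14: leading byte 0xF0 = 11110000 → 4-byte char #5 = F0 B2 A2 AC.
Offset 18: leading byte 0xEF = 11101111 → 3-byte char #6 = EF 9B 88.
Offset 21: leading byte 0xF0 = 11110000 → 4-byte char #7 = F0 9F A7 A2.
Leading byte 0xF0 = 11110000 matches 11110xxx → 4-byte sequence.
Byte 1: 0xF0 = 11110000, payload 000 (3 bits).
Byte 2: 0x9F = 10011111 (10xxxxxx ✓), payload 011111.
Byte 3: 0xA7 = 10100111 (10xxxxxx ✓), payload 100111.
Byte 4: 0xA2 = 10100010 (10xxxxxx ✓), payload 100010.
Concatenate: 000011111100111100010 = 0x1F9E2 (21 bits → U+1F9E2).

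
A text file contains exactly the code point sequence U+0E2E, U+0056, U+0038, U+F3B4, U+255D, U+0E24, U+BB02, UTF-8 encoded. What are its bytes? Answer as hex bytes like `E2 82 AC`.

E0 B8 AE 56 38 EF 8E B4 E2 95 9D E0 B8 A4 EB AC 82

U+0E2E: 3-byte form → E0 B8 AE.
U+0056: 1-byte form → 56.
U+0038: 1-byte form → 38.
U+F3B4: 3-byte form → EF 8E B4.
U+255D: 3-byte form → E2 95 9D.
U+0E24: 3-byte form → E0 B8 A4.
U+BB02: 3-byte form → EB AC 82.
Concatenated (17 bytes): E0 B8 AE 56 38 EF 8E B4 E2 95 9D E0 B8 A4 EB AC 82.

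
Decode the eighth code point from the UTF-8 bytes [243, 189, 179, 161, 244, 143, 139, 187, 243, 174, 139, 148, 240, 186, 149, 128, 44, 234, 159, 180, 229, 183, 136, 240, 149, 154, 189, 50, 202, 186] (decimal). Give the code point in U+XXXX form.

U+156BD

Offset 0: leading byte 0xF3 = 11110011 → 4-byte char #1 = F3 BD B3 A1.
Offset 4: leading byte 0xF4 = 11110100 → 4-byte char #2 = F4 8F 8B BB.
Offset 8: leading byte 0xF3 = 11110011 → 4-byte char #3 = F3 AE 8B 94.
Offset 12: leading byte 0xF0 = 11110000 → 4-byte char #4 = F0 BA 95 80.
Offset 16: leading byte 0x2C = 00101100 → 1-byte char #5 = 2C.
Offset 17: leading byte 0xEA = 11101010 → 3-byte char #6 = EA 9F B4.
Offset 20: leading byte 0xE5 = 11100101 → 3-byte char #7 = E5 B7 88.
Offset 23: leading byte 0xF0 = 11110000 → 4-byte char #8 = F0 95 9A BD.
Leading byte 0xF0 = 11110000 matches 11110xxx → 4-byte sequence.
Byte 1: 0xF0 = 11110000, payload 000 (3 bits).
Byte 2: 0x95 = 10010101 (10xxxxxx ✓), payload 010101.
Byte 3: 0x9A = 10011010 (10xxxxxx ✓), payload 011010.
Byte 4: 0xBD = 10111101 (10xxxxxx ✓), payload 111101.
Concatenate: 000010101011010111101 = 0x156BD (21 bits → U+156BD).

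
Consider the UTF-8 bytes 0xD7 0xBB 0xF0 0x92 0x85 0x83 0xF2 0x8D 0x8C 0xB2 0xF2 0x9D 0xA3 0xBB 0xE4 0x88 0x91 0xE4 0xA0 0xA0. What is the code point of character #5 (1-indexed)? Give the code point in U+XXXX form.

U+4211

Offset 0: leading byte 0xD7 = 11010111 → 2-byte char #1 = D7 BB.
Offset 2: leading byte 0xF0 = 11110000 → 4-byte char #2 = F0 92 85 83.
Offset 6: leading byte 0xF2 = 11110010 → 4-byte char #3 = F2 8D 8C B2.
Offset 10: leading byte 0xF2 = 11110010 → 4-byte char #4 = F2 9D A3 BB.
Offset 14: leading byte 0xE4 = 11100100 → 3-byte char #5 = E4 88 91.
Leading byte 0xE4 = 11100100 matches 1110xxxx → 3-byte sequence.
Byte 1: 0xE4 = 11100100, payload 0100 (4 bits).
Byte 2: 0x88 = 10001000 (10xxxxxx ✓), payload 001000.
Byte 3: 0x91 = 10010001 (10xxxxxx ✓), payload 010001.
Concatenate: 0100001000010001 = 0x4211 (16 bits → U+4211).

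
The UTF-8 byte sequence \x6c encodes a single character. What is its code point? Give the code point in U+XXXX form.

U+006C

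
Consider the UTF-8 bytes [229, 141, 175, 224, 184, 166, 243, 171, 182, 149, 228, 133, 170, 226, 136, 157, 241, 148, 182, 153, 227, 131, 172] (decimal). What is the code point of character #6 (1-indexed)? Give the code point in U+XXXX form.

U+54D99

Offset 0: leading byte 0xE5 = 11100101 → 3-byte char #1 = E5 8D AF.
Offset 3: leading byte 0xE0 = 11100000 → 3-byte char #2 = E0 B8 A6.
Offset 6: leading byte 0xF3 = 11110011 → 4-byte char #3 = F3 AB B6 95.
Offset 10: leading byte 0xE4 = 11100100 → 3-byte char #4 = E4 85 AA.
Offset 13: leading byte 0xE2 = 11100010 → 3-byte char #5 = E2 88 9D.
Offset 16: leading byte 0xF1 = 11110001 → 4-byte char #6 = F1 94 B6 99.
Leading byte 0xF1 = 11110001 matches 11110xxx → 4-byte sequence.
Byte 1: 0xF1 = 11110001, payload 001 (3 bits).
Byte 2: 0x94 = 10010100 (10xxxxxx ✓), payload 010100.
Byte 3: 0xB6 = 10110110 (10xxxxxx ✓), payload 110110.
Byte 4: 0x99 = 10011001 (10xxxxxx ✓), payload 011001.
Concatenate: 001010100110110011001 = 0x54D99 (21 bits → U+54D99).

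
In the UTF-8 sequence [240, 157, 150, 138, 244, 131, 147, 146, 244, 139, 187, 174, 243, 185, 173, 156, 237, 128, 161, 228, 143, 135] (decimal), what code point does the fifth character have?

Offset 0: leading byte 0xF0 = 11110000 → 4-byte char #1 = F0 9D 96 8A.
Offset 4: leading byte 0xF4 = 11110100 → 4-byte char #2 = F4 83 93 92.
Offset 8: leading byte 0xF4 = 11110100 → 4-byte char #3 = F4 8B BB AE.
Offset 12: leading byte 0xF3 = 11110011 → 4-byte char #4 = F3 B9 AD 9C.
Offset 16: leading byte 0xED = 11101101 → 3-byte char #5 = ED 80 A1.
Leading byte 0xED = 11101101 matches 1110xxxx → 3-byte sequence.
Byte 1: 0xED = 11101101, payload 1101 (4 bits).
Byte 2: 0x80 = 10000000 (10xxxxxx ✓), payload 000000.
Byte 3: 0xA1 = 10100001 (10xxxxxx ✓), payload 100001.
Concatenate: 1101000000100001 = 0xD021 (16 bits → U+D021).

U+D021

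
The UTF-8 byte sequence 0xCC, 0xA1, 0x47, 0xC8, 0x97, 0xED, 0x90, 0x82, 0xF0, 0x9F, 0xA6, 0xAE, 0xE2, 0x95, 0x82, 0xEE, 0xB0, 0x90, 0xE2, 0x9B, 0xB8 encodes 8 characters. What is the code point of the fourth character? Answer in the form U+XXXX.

U+D402

Offset 0: leading byte 0xCC = 11001100 → 2-byte char #1 = CC A1.
Offset 2: leading byte 0x47 = 01000111 → 1-byte char #2 = 47.
Offset 3: leading byte 0xC8 = 11001000 → 2-byte char #3 = C8 97.
Offset 5: leading byte 0xED = 11101101 → 3-byte char #4 = ED 90 82.
Leading byte 0xED = 11101101 matches 1110xxxx → 3-byte sequence.
Byte 1: 0xED = 11101101, payload 1101 (4 bits).
Byte 2: 0x90 = 10010000 (10xxxxxx ✓), payload 010000.
Byte 3: 0x82 = 10000010 (10xxxxxx ✓), payload 000010.
Concatenate: 1101010000000010 = 0xD402 (16 bits → U+D402).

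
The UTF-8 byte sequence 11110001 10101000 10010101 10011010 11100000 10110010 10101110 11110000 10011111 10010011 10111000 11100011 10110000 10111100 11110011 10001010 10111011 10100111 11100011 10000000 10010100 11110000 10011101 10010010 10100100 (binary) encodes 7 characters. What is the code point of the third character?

U+1F4F8

Offset 0: leading byte 0xF1 = 11110001 → 4-byte char #1 = F1 A8 95 9A.
Offset 4: leading byte 0xE0 = 11100000 → 3-byte char #2 = E0 B2 AE.
Offset 7: leading byte 0xF0 = 11110000 → 4-byte char #3 = F0 9F 93 B8.
Leading byte 0xF0 = 11110000 matches 11110xxx → 4-byte sequence.
Byte 1: 0xF0 = 11110000, payload 000 (3 bits).
Byte 2: 0x9F = 10011111 (10xxxxxx ✓), payload 011111.
Byte 3: 0x93 = 10010011 (10xxxxxx ✓), payload 010011.
Byte 4: 0xB8 = 10111000 (10xxxxxx ✓), payload 111000.
Concatenate: 000011111010011111000 = 0x1F4F8 (21 bits → U+1F4F8).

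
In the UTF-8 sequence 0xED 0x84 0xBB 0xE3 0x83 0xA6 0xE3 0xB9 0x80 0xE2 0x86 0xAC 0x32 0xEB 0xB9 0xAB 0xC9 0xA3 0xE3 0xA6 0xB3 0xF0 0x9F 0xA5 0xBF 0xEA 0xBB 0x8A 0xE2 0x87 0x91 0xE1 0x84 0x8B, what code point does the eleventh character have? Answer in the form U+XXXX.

U+21D1

Offset 0: leading byte 0xED = 11101101 → 3-byte char #1 = ED 84 BB.
Offset 3: leading byte 0xE3 = 11100011 → 3-byte char #2 = E3 83 A6.
Offset 6: leading byte 0xE3 = 11100011 → 3-byte char #3 = E3 B9 80.
Offset 9: leading byte 0xE2 = 11100010 → 3-byte char #4 = E2 86 AC.
Offset 12: leading byte 0x32 = 00110010 → 1-byte char #5 = 32.
Offset 13: leading byte 0xEB = 11101011 → 3-byte char #6 = EB B9 AB.
Offset 16: leading byte 0xC9 = 11001001 → 2-byte char #7 = C9 A3.
Offset 18: leading byte 0xE3 = 11100011 → 3-byte char #8 = E3 A6 B3.
Offset 21: leading byte 0xF0 = 11110000 → 4-byte char #9 = F0 9F A5 BF.
Offset 25: leading byte 0xEA = 11101010 → 3-byte char #10 = EA BB 8A.
Offset 28: leading byte 0xE2 = 11100010 → 3-byte char #11 = E2 87 91.
Leading byte 0xE2 = 11100010 matches 1110xxxx → 3-byte sequence.
Byte 1: 0xE2 = 11100010, payload 0010 (4 bits).
Byte 2: 0x87 = 10000111 (10xxxxxx ✓), payload 000111.
Byte 3: 0x91 = 10010001 (10xxxxxx ✓), payload 010001.
Concatenate: 0010000111010001 = 0x21D1 (16 bits → U+21D1).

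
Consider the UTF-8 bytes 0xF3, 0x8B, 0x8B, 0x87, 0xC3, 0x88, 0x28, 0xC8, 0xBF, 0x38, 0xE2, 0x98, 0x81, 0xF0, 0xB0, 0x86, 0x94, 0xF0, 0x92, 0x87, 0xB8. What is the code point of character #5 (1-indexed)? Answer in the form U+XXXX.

U+0038

Offset 0: leading byte 0xF3 = 11110011 → 4-byte char #1 = F3 8B 8B 87.
Offset 4: leading byte 0xC3 = 11000011 → 2-byte char #2 = C3 88.
Offset 6: leading byte 0x28 = 00101000 → 1-byte char #3 = 28.
Offset 7: leading byte 0xC8 = 11001000 → 2-byte char #4 = C8 BF.
Offset 9: leading byte 0x38 = 00111000 → 1-byte char #5 = 38.
Leading byte 0x38 = 00111000 matches 0xxxxxxx → 1-byte sequence.
Byte 1: 0x38 = 00111000, payload 0111000 (7 bits).
Concatenate: 0111000 = 0x38 (7 bits → U+0038).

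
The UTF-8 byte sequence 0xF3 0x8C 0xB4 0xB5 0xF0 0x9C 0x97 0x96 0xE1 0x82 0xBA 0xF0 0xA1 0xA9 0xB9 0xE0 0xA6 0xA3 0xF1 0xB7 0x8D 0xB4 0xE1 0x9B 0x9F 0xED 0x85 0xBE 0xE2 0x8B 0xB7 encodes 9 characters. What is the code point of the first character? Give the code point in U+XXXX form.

Offset 0: leading byte 0xF3 = 11110011 → 4-byte char #1 = F3 8C B4 B5.
Leading byte 0xF3 = 11110011 matches 11110xxx → 4-byte sequence.
Byte 1: 0xF3 = 11110011, payload 011 (3 bits).
Byte 2: 0x8C = 10001100 (10xxxxxx ✓), payload 001100.
Byte 3: 0xB4 = 10110100 (10xxxxxx ✓), payload 110100.
Byte 4: 0xB5 = 10110101 (10xxxxxx ✓), payload 110101.
Concatenate: 011001100110100110101 = 0xCCD35 (21 bits → U+CCD35).

U+CCD35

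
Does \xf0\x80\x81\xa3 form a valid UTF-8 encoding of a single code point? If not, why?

Leading byte 0xF0 = 11110000 → 4-byte form.
Continuation bytes all match 10xxxxxx. Payload decodes to 0x63.
But 0x63 < 0x10000, the minimum for a 4-byte sequence — this is an overlong encoding.

invalid (overlong encoding)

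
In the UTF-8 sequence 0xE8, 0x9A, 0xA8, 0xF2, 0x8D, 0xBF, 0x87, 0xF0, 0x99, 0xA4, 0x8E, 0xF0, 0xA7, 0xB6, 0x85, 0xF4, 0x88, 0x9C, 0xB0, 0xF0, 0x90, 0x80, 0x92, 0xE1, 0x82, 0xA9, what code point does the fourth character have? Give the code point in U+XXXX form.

U+27D85

Offset 0: leading byte 0xE8 = 11101000 → 3-byte char #1 = E8 9A A8.
Offset 3: leading byte 0xF2 = 11110010 → 4-byte char #2 = F2 8D BF 87.
Offset 7: leading byte 0xF0 = 11110000 → 4-byte char #3 = F0 99 A4 8E.
Offset 11: leading byte 0xF0 = 11110000 → 4-byte char #4 = F0 A7 B6 85.
Leading byte 0xF0 = 11110000 matches 11110xxx → 4-byte sequence.
Byte 1: 0xF0 = 11110000, payload 000 (3 bits).
Byte 2: 0xA7 = 10100111 (10xxxxxx ✓), payload 100111.
Byte 3: 0xB6 = 10110110 (10xxxxxx ✓), payload 110110.
Byte 4: 0x85 = 10000101 (10xxxxxx ✓), payload 000101.
Concatenate: 000100111110110000101 = 0x27D85 (21 bits → U+27D85).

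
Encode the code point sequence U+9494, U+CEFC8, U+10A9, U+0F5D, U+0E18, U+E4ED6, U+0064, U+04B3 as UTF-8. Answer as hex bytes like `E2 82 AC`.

U+9494: 3-byte form → E9 92 94.
U+CEFC8: 4-byte form → F3 8E BF 88.
U+10A9: 3-byte form → E1 82 A9.
U+0F5D: 3-byte form → E0 BD 9D.
U+0E18: 3-byte form → E0 B8 98.
U+E4ED6: 4-byte form → F3 A4 BB 96.
U+0064: 1-byte form → 64.
U+04B3: 2-byte form → D2 B3.
Concatenated (23 bytes): E9 92 94 F3 8E BF 88 E1 82 A9 E0 BD 9D E0 B8 98 F3 A4 BB 96 64 D2 B3.

E9 92 94 F3 8E BF 88 E1 82 A9 E0 BD 9D E0 B8 98 F3 A4 BB 96 64 D2 B3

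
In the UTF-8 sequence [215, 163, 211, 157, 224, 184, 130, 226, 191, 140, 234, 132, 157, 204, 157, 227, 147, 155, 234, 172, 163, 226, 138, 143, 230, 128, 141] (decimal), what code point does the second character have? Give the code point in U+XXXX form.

Offset 0: leading byte 0xD7 = 11010111 → 2-byte char #1 = D7 A3.
Offset 2: leading byte 0xD3 = 11010011 → 2-byte char #2 = D3 9D.
Leading byte 0xD3 = 11010011 matches 110xxxxx → 2-byte sequence.
Byte 1: 0xD3 = 11010011, payload 10011 (5 bits).
Byte 2: 0x9D = 10011101 (10xxxxxx ✓), payload 011101.
Concatenate: 10011011101 = 0x4DD (11 bits → U+04DD).

U+04DD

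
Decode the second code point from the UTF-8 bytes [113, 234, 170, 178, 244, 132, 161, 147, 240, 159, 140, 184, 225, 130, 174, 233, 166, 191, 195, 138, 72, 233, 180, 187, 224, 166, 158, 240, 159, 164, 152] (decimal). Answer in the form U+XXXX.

U+AAB2

Offset 0: leading byte 0x71 = 01110001 → 1-byte char #1 = 71.
Offset 1: leading byte 0xEA = 11101010 → 3-byte char #2 = EA AA B2.
Leading byte 0xEA = 11101010 matches 1110xxxx → 3-byte sequence.
Byte 1: 0xEA = 11101010, payload 1010 (4 bits).
Byte 2: 0xAA = 10101010 (10xxxxxx ✓), payload 101010.
Byte 3: 0xB2 = 10110010 (10xxxxxx ✓), payload 110010.
Concatenate: 1010101010110010 = 0xAAB2 (16 bits → U+AAB2).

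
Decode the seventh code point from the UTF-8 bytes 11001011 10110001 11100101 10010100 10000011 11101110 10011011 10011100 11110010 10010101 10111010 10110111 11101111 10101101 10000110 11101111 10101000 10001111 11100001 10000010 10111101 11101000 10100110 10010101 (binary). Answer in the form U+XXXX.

Offset 0: leading byte 0xCB = 11001011 → 2-byte char #1 = CB B1.
Offset 2: leading byte 0xE5 = 11100101 → 3-byte char #2 = E5 94 83.
Offset 5: leading byte 0xEE = 11101110 → 3-byte char #3 = EE 9B 9C.
Offset 8: leading byte 0xF2 = 11110010 → 4-byte char #4 = F2 95 BA B7.
Offset 12: leading byte 0xEF = 11101111 → 3-byte char #5 = EF AD 86.
Offset 15: leading byte 0xEF = 11101111 → 3-byte char #6 = EF A8 8F.
Offset 18: leading byte 0xE1 = 11100001 → 3-byte char #7 = E1 82 BD.
Leading byte 0xE1 = 11100001 matches 1110xxxx → 3-byte sequence.
Byte 1: 0xE1 = 11100001, payload 0001 (4 bits).
Byte 2: 0x82 = 10000010 (10xxxxxx ✓), payload 000010.
Byte 3: 0xBD = 10111101 (10xxxxxx ✓), payload 111101.
Concatenate: 0001000010111101 = 0x10BD (16 bits → U+10BD).

U+10BD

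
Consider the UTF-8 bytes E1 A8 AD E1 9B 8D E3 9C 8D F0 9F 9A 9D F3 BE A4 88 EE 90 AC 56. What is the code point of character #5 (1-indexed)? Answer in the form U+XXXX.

U+FE908

Offset 0: leading byte 0xE1 = 11100001 → 3-byte char #1 = E1 A8 AD.
Offset 3: leading byte 0xE1 = 11100001 → 3-byte char #2 = E1 9B 8D.
Offset 6: leading byte 0xE3 = 11100011 → 3-byte char #3 = E3 9C 8D.
Offset 9: leading byte 0xF0 = 11110000 → 4-byte char #4 = F0 9F 9A 9D.
Offset 13: leading byte 0xF3 = 11110011 → 4-byte char #5 = F3 BE A4 88.
Leading byte 0xF3 = 11110011 matches 11110xxx → 4-byte sequence.
Byte 1: 0xF3 = 11110011, payload 011 (3 bits).
Byte 2: 0xBE = 10111110 (10xxxxxx ✓), payload 111110.
Byte 3: 0xA4 = 10100100 (10xxxxxx ✓), payload 100100.
Byte 4: 0x88 = 10001000 (10xxxxxx ✓), payload 001000.
Concatenate: 011111110100100001000 = 0xFE908 (21 bits → U+FE908).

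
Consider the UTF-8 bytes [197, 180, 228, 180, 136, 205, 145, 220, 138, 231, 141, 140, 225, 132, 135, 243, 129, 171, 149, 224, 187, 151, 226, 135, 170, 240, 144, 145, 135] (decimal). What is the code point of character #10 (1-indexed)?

U+10447

Offset 0: leading byte 0xC5 = 11000101 → 2-byte char #1 = C5 B4.
Offset 2: leading byte 0xE4 = 11100100 → 3-byte char #2 = E4 B4 88.
Offset 5: leading byte 0xCD = 11001101 → 2-byte char #3 = CD 91.
Offset 7: leading byte 0xDC = 11011100 → 2-byte char #4 = DC 8A.
Offset 9: leading byte 0xE7 = 11100111 → 3-byte char #5 = E7 8D 8C.
Offset 12: leading byte 0xE1 = 11100001 → 3-byte char #6 = E1 84 87.
Offset 15: leading byte 0xF3 = 11110011 → 4-byte char #7 = F3 81 AB 95.
Offset 19: leading byte 0xE0 = 11100000 → 3-byte char #8 = E0 BB 97.
Offset 22: leading byte 0xE2 = 11100010 → 3-byte char #9 = E2 87 AA.
Offset 25: leading byte 0xF0 = 11110000 → 4-byte char #10 = F0 90 91 87.
Leading byte 0xF0 = 11110000 matches 11110xxx → 4-byte sequence.
Byte 1: 0xF0 = 11110000, payload 000 (3 bits).
Byte 2: 0x90 = 10010000 (10xxxxxx ✓), payload 010000.
Byte 3: 0x91 = 10010001 (10xxxxxx ✓), payload 010001.
Byte 4: 0x87 = 10000111 (10xxxxxx ✓), payload 000111.
Concatenate: 000010000010001000111 = 0x10447 (21 bits → U+10447).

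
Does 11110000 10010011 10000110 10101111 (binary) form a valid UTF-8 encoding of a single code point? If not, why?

Leading byte 0xF0 = 11110000 → 4-byte form.
Continuation bytes 0x93=10010011, 0x86=10000110, 0xAF=10101111 all match 10xxxxxx.
Decoded value 0x131AF is ≥ 0x10000 (shortest form) and not a surrogate.

valid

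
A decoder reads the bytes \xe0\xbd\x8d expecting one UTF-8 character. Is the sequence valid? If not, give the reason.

Leading byte 0xE0 = 11100000 → 3-byte form.
Continuation bytes 0xBD=10111101, 0x8D=10001101 all match 10xxxxxx.
Decoded value 0xF4D is ≥ 0x800 (shortest form) and not a surrogate.

valid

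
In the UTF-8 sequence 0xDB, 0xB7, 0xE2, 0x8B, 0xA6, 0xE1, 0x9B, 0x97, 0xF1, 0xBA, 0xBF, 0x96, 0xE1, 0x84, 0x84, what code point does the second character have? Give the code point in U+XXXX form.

U+22E6

Offset 0: leading byte 0xDB = 11011011 → 2-byte char #1 = DB B7.
Offset 2: leading byte 0xE2 = 11100010 → 3-byte char #2 = E2 8B A6.
Leading byte 0xE2 = 11100010 matches 1110xxxx → 3-byte sequence.
Byte 1: 0xE2 = 11100010, payload 0010 (4 bits).
Byte 2: 0x8B = 10001011 (10xxxxxx ✓), payload 001011.
Byte 3: 0xA6 = 10100110 (10xxxxxx ✓), payload 100110.
Concatenate: 0010001011100110 = 0x22E6 (16 bits → U+22E6).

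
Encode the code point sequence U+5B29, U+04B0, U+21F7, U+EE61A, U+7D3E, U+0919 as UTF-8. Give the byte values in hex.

U+5B29: 3-byte form → E5 AC A9.
U+04B0: 2-byte form → D2 B0.
U+21F7: 3-byte form → E2 87 B7.
U+EE61A: 4-byte form → F3 AE 98 9A.
U+7D3E: 3-byte form → E7 B4 BE.
U+0919: 3-byte form → E0 A4 99.
Concatenated (18 bytes): E5 AC A9 D2 B0 E2 87 B7 F3 AE 98 9A E7 B4 BE E0 A4 99.

E5 AC A9 D2 B0 E2 87 B7 F3 AE 98 9A E7 B4 BE E0 A4 99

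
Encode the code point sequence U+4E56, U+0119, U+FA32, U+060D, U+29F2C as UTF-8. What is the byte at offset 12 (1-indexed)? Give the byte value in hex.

1-indexed offset 12 is 0-indexed offset 11.
U+4E56 → 3-byte form E4 B9 96 at offsets 0–2.
U+0119 → 2-byte form C4 99 at offsets 3–4.
U+FA32 → 3-byte form EF A8 B2 at offsets 5–7.
U+060D → 2-byte form D8 8D at offsets 8–9.
U+29F2C → 4-byte form F0 A9 BC AC at offsets 10–13.
Offset 11 falls in char 5's range; it's byte 2 of F0 A9 BC AC = 0xA9.

0xA9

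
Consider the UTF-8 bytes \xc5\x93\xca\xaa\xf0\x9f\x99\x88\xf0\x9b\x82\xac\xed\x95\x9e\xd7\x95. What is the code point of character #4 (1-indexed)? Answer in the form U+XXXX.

U+1B0AC

Offset 0: leading byte 0xC5 = 11000101 → 2-byte char #1 = C5 93.
Offset 2: leading byte 0xCA = 11001010 → 2-byte char #2 = CA AA.
Offset 4: leading byte 0xF0 = 11110000 → 4-byte char #3 = F0 9F 99 88.
Offset 8: leading byte 0xF0 = 11110000 → 4-byte char #4 = F0 9B 82 AC.
Leading byte 0xF0 = 11110000 matches 11110xxx → 4-byte sequence.
Byte 1: 0xF0 = 11110000, payload 000 (3 bits).
Byte 2: 0x9B = 10011011 (10xxxxxx ✓), payload 011011.
Byte 3: 0x82 = 10000010 (10xxxxxx ✓), payload 000010.
Byte 4: 0xAC = 10101100 (10xxxxxx ✓), payload 101100.
Concatenate: 000011011000010101100 = 0x1B0AC (21 bits → U+1B0AC).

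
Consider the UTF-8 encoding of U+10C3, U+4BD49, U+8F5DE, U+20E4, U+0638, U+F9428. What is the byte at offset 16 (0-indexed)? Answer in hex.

0xF3

U+10C3 → 3-byte form E1 83 83 at offsets 0–2.
U+4BD49 → 4-byte form F1 8B B5 89 at offsets 3–6.
U+8F5DE → 4-byte form F2 8F 97 9E at offsets 7–10.
U+20E4 → 3-byte form E2 83 A4 at offsets 11–13.
U+0638 → 2-byte form D8 B8 at offsets 14–15.
U+F9428 → 4-byte form F3 B9 90 A8 at offsets 16–19.
Offset 16 falls in char 6's range; it's byte 1 of F3 B9 90 A8 = 0xF3.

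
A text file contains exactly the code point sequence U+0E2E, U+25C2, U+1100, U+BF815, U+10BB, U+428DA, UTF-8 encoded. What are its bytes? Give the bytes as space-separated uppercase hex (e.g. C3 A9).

U+0E2E: 3-byte form → E0 B8 AE.
U+25C2: 3-byte form → E2 97 82.
U+1100: 3-byte form → E1 84 80.
U+BF815: 4-byte form → F2 BF A0 95.
U+10BB: 3-byte form → E1 82 BB.
U+428DA: 4-byte form → F1 82 A3 9A.
Concatenated (20 bytes): E0 B8 AE E2 97 82 E1 84 80 F2 BF A0 95 E1 82 BB F1 82 A3 9A.

E0 B8 AE E2 97 82 E1 84 80 F2 BF A0 95 E1 82 BB F1 82 A3 9A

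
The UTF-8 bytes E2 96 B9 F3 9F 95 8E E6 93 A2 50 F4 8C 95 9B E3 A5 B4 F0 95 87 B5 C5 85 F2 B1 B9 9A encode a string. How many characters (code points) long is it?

9

Byte at offset 0: 0xE2 = 11100010 → 3-byte char (#1). Advance 3.
Byte at offset 3: 0xF3 = 11110011 → 4-byte char (#2). Advance 4.
Byte at offset 7: 0xE6 = 11100110 → 3-byte char (#3). Advance 3.
Byte at offset 10: 0x50 = 01010000 → 1-byte char (#4). Advance 1.
Byte at offset 11: 0xF4 = 11110100 → 4-byte char (#5). Advance 4.
Byte at offset 15: 0xE3 = 11100011 → 3-byte char (#6). Advance 3.
Byte at offset 18: 0xF0 = 11110000 → 4-byte char (#7). Advance 4.
Byte at offset 22: 0xC5 = 11000101 → 2-byte char (#8). Advance 2.
Byte at offset 24: 0xF2 = 11110010 → 4-byte char (#9). Advance 4.
Reached end at offset 28 after 9 code points.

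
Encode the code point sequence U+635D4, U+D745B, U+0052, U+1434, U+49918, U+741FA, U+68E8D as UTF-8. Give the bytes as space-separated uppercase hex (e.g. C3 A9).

U+635D4: 4-byte form → F1 A3 97 94.
U+D745B: 4-byte form → F3 97 91 9B.
U+0052: 1-byte form → 52.
U+1434: 3-byte form → E1 90 B4.
U+49918: 4-byte form → F1 89 A4 98.
U+741FA: 4-byte form → F1 B4 87 BA.
U+68E8D: 4-byte form → F1 A8 BA 8D.
Concatenated (24 bytes): F1 A3 97 94 F3 97 91 9B 52 E1 90 B4 F1 89 A4 98 F1 B4 87 BA F1 A8 BA 8D.

F1 A3 97 94 F3 97 91 9B 52 E1 90 B4 F1 89 A4 98 F1 B4 87 BA F1 A8 BA 8D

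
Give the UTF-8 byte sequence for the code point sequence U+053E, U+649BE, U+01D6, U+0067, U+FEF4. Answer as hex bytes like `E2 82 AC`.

U+053E: 2-byte form → D4 BE.
U+649BE: 4-byte form → F1 A4 A6 BE.
U+01D6: 2-byte form → C7 96.
U+0067: 1-byte form → 67.
U+FEF4: 3-byte form → EF BB B4.
Concatenated (12 bytes): D4 BE F1 A4 A6 BE C7 96 67 EF BB B4.

D4 BE F1 A4 A6 BE C7 96 67 EF BB B4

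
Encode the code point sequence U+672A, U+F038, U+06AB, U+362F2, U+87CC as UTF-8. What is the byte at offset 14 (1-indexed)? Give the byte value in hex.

1-indexed offset 14 is 0-indexed offset 13.
U+672A → 3-byte form E6 9C AA at offsets 0–2.
U+F038 → 3-byte form EF 80 B8 at offsets 3–5.
U+06AB → 2-byte form DA AB at offsets 6–7.
U+362F2 → 4-byte form F0 B6 8B B2 at offsets 8–11.
U+87CC → 3-byte form E8 9F 8C at offsets 12–14.
Offset 13 falls in char 5's range; it's byte 2 of E8 9F 8C = 0x9F.

0x9F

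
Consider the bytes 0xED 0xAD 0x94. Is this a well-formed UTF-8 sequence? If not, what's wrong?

invalid (encodes a surrogate (U+D800–U+DFFF))

Structurally a 3-byte sequence; payload = 0xDB54.
But 0xDB54 is in U+D800–U+DFFF, the surrogate range. Surrogates are not Unicode scalar values and are forbidden in UTF-8.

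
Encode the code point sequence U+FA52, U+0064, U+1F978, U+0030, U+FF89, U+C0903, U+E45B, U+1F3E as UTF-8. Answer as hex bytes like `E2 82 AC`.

EF A9 92 64 F0 9F A5 B8 30 EF BE 89 F3 80 A4 83 EE 91 9B E1 BC BE

U+FA52: 3-byte form → EF A9 92.
U+0064: 1-byte form → 64.
U+1F978: 4-byte form → F0 9F A5 B8.
U+0030: 1-byte form → 30.
U+FF89: 3-byte form → EF BE 89.
U+C0903: 4-byte form → F3 80 A4 83.
U+E45B: 3-byte form → EE 91 9B.
U+1F3E: 3-byte form → E1 BC BE.
Concatenated (22 bytes): EF A9 92 64 F0 9F A5 B8 30 EF BE 89 F3 80 A4 83 EE 91 9B E1 BC BE.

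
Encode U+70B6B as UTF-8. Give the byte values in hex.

U+70B6B = 0x70B6B = 461675 decimal. In range U+10000–U+10FFFF → 4-byte form: 11110xxx 10xxxxxx 10xxxxxx 10xxxxxx.
Binary (21 bits): 001110000101101101011.
Split 3+6+6+6: 001 | 110000 | 101101 | 101011.
Byte 1: 11110001 = 0xF1.
Byte 2: 10110000 = 0xB0.
Byte 3: 10101101 = 0xAD.
Byte 4: 10101011 = 0xAB.

F1 B0 AD AB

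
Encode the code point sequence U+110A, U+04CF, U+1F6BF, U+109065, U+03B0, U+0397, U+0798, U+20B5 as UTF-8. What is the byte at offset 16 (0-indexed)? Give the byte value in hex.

U+110A → 3-byte form E1 84 8A at offsets 0–2.
U+04CF → 2-byte form D3 8F at offsets 3–4.
U+1F6BF → 4-byte form F0 9F 9A BF at offsets 5–8.
U+109065 → 4-byte form F4 89 81 A5 at offsets 9–12.
U+03B0 → 2-byte form CE B0 at offsets 13–14.
U+0397 → 2-byte form CE 97 at offsets 15–16.
Offset 16 falls in char 6's range; it's byte 2 of CE 97 = 0x97.

0x97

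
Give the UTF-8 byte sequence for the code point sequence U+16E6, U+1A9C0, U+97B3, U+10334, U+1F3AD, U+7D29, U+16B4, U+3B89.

E1 9B A6 F0 9A A7 80 E9 9E B3 F0 90 8C B4 F0 9F 8E AD E7 B4 A9 E1 9A B4 E3 AE 89

U+16E6: 3-byte form → E1 9B A6.
U+1A9C0: 4-byte form → F0 9A A7 80.
U+97B3: 3-byte form → E9 9E B3.
U+10334: 4-byte form → F0 90 8C B4.
U+1F3AD: 4-byte form → F0 9F 8E AD.
U+7D29: 3-byte form → E7 B4 A9.
U+16B4: 3-byte form → E1 9A B4.
U+3B89: 3-byte form → E3 AE 89.
Concatenated (27 bytes): E1 9B A6 F0 9A A7 80 E9 9E B3 F0 90 8C B4 F0 9F 8E AD E7 B4 A9 E1 9A B4 E3 AE 89.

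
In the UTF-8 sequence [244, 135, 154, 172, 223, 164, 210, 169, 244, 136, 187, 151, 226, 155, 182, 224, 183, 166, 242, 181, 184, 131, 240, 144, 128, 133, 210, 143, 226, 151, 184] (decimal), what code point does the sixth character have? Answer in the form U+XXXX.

Offset 0: leading byte 0xF4 = 11110100 → 4-byte char #1 = F4 87 9A AC.
Offset 4: leading byte 0xDF = 11011111 → 2-byte char #2 = DF A4.
Offset 6: leading byte 0xD2 = 11010010 → 2-byte char #3 = D2 A9.
Offset 8: leading byte 0xF4 = 11110100 → 4-byte char #4 = F4 88 BB 97.
Offset 12: leading byte 0xE2 = 11100010 → 3-byte char #5 = E2 9B B6.
Offset 15: leading byte 0xE0 = 11100000 → 3-byte char #6 = E0 B7 A6.
Leading byte 0xE0 = 11100000 matches 1110xxxx → 3-byte sequence.
Byte 1: 0xE0 = 11100000, payload 0000 (4 bits).
Byte 2: 0xB7 = 10110111 (10xxxxxx ✓), payload 110111.
Byte 3: 0xA6 = 10100110 (10xxxxxx ✓), payload 100110.
Concatenate: 0000110111100110 = 0xDE6 (16 bits → U+0DE6).

U+0DE6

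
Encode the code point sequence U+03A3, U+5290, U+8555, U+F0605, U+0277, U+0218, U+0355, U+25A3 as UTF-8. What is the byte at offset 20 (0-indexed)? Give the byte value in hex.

U+03A3 → 2-byte form CE A3 at offsets 0–1.
U+5290 → 3-byte form E5 8A 90 at offsets 2–4.
U+8555 → 3-byte form E8 95 95 at offsets 5–7.
U+F0605 → 4-byte form F3 B0 98 85 at offsets 8–11.
U+0277 → 2-byte form C9 B7 at offsets 12–13.
U+0218 → 2-byte form C8 98 at offsets 14–15.
U+0355 → 2-byte form CD 95 at offsets 16–17.
U+25A3 → 3-byte form E2 96 A3 at offsets 18–20.
Offset 20 falls in char 8's range; it's byte 3 of E2 96 A3 = 0xA3.

0xA3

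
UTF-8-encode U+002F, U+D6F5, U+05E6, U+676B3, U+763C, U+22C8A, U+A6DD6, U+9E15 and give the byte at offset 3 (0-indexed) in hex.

0xB5

U+002F → 1-byte form 2F at offsets 0–0.
U+D6F5 → 3-byte form ED 9B B5 at offsets 1–3.
Offset 3 falls in char 2's range; it's byte 3 of ED 9B B5 = 0xB5.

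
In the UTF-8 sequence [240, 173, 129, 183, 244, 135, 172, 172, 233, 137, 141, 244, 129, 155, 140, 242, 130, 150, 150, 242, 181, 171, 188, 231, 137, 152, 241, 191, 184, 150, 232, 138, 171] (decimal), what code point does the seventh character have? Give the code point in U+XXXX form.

U+7258

Offset 0: leading byte 0xF0 = 11110000 → 4-byte char #1 = F0 AD 81 B7.
Offset 4: leading byte 0xF4 = 11110100 → 4-byte char #2 = F4 87 AC AC.
Offset 8: leading byte 0xE9 = 11101001 → 3-byte char #3 = E9 89 8D.
Offset 11: leading byte 0xF4 = 11110100 → 4-byte char #4 = F4 81 9B 8C.
Offset 15: leading byte 0xF2 = 11110010 → 4-byte char #5 = F2 82 96 96.
Offset 19: leading byte 0xF2 = 11110010 → 4-byte char #6 = F2 B5 AB BC.
Offset 23: leading byte 0xE7 = 11100111 → 3-byte char #7 = E7 89 98.
Leading byte 0xE7 = 11100111 matches 1110xxxx → 3-byte sequence.
Byte 1: 0xE7 = 11100111, payload 0111 (4 bits).
Byte 2: 0x89 = 10001001 (10xxxxxx ✓), payload 001001.
Byte 3: 0x98 = 10011000 (10xxxxxx ✓), payload 011000.
Concatenate: 0111001001011000 = 0x7258 (16 bits → U+7258).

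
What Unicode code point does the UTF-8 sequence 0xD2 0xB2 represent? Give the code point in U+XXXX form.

Leading byte 0xD2 = 11010010 matches 110xxxxx → 2-byte sequence.
Byte 1: 0xD2 = 11010010, payload 10010 (5 bits).
Byte 2: 0xB2 = 10110010 (10xxxxxx ✓), payload 110010.
Concatenate: 10010110010 = 0x4B2 (11 bits → U+04B2).

U+04B2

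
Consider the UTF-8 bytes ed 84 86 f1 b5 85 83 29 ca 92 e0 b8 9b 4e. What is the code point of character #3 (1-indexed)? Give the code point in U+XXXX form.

U+0029

Offset 0: leading byte 0xED = 11101101 → 3-byte char #1 = ED 84 86.
Offset 3: leading byte 0xF1 = 11110001 → 4-byte char #2 = F1 B5 85 83.
Offset 7: leading byte 0x29 = 00101001 → 1-byte char #3 = 29.
Leading byte 0x29 = 00101001 matches 0xxxxxxx → 1-byte sequence.
Byte 1: 0x29 = 00101001, payload 0101001 (7 bits).
Concatenate: 0101001 = 0x29 (7 bits → U+0029).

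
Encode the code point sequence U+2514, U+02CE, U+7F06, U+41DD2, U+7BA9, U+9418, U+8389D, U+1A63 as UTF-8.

U+2514: 3-byte form → E2 94 94.
U+02CE: 2-byte form → CB 8E.
U+7F06: 3-byte form → E7 BC 86.
U+41DD2: 4-byte form → F1 81 B7 92.
U+7BA9: 3-byte form → E7 AE A9.
U+9418: 3-byte form → E9 90 98.
U+8389D: 4-byte form → F2 83 A2 9D.
U+1A63: 3-byte form → E1 A9 A3.
Concatenated (25 bytes): E2 94 94 CB 8E E7 BC 86 F1 81 B7 92 E7 AE A9 E9 90 98 F2 83 A2 9D E1 A9 A3.

E2 94 94 CB 8E E7 BC 86 F1 81 B7 92 E7 AE A9 E9 90 98 F2 83 A2 9D E1 A9 A3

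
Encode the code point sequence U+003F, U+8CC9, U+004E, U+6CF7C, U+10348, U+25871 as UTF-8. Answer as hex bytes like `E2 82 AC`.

3F E8 B3 89 4E F1 AC BD BC F0 90 8D 88 F0 A5 A1 B1

U+003F: 1-byte form → 3F.
U+8CC9: 3-byte form → E8 B3 89.
U+004E: 1-byte form → 4E.
U+6CF7C: 4-byte form → F1 AC BD BC.
U+10348: 4-byte form → F0 90 8D 88.
U+25871: 4-byte form → F0 A5 A1 B1.
Concatenated (17 bytes): 3F E8 B3 89 4E F1 AC BD BC F0 90 8D 88 F0 A5 A1 B1.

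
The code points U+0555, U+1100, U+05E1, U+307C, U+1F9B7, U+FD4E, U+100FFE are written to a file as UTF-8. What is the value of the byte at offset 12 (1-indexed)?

1-indexed offset 12 is 0-indexed offset 11.
U+0555 → 2-byte form D5 95 at offsets 0–1.
U+1100 → 3-byte form E1 84 80 at offsets 2–4.
U+05E1 → 2-byte form D7 A1 at offsets 5–6.
U+307C → 3-byte form E3 81 BC at offsets 7–9.
U+1F9B7 → 4-byte form F0 9F A6 B7 at offsets 10–13.
Offset 11 falls in char 5's range; it's byte 2 of F0 9F A6 B7 = 0x9F.

0x9F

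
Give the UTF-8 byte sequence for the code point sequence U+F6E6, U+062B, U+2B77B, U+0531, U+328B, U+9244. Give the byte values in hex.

EF 9B A6 D8 AB F0 AB 9D BB D4 B1 E3 8A 8B E9 89 84

U+F6E6: 3-byte form → EF 9B A6.
U+062B: 2-byte form → D8 AB.
U+2B77B: 4-byte form → F0 AB 9D BB.
U+0531: 2-byte form → D4 B1.
U+328B: 3-byte form → E3 8A 8B.
U+9244: 3-byte form → E9 89 84.
Concatenated (17 bytes): EF 9B A6 D8 AB F0 AB 9D BB D4 B1 E3 8A 8B E9 89 84.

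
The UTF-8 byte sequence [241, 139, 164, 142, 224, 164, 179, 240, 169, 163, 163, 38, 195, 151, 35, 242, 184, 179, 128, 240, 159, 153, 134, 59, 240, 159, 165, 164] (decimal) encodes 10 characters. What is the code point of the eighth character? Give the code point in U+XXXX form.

U+1F646

Offset 0: leading byte 0xF1 = 11110001 → 4-byte char #1 = F1 8B A4 8E.
Offset 4: leading byte 0xE0 = 11100000 → 3-byte char #2 = E0 A4 B3.
Offset 7: leading byte 0xF0 = 11110000 → 4-byte char #3 = F0 A9 A3 A3.
Offset 11: leading byte 0x26 = 00100110 → 1-byte char #4 = 26.
Offset 12: leading byte 0xC3 = 11000011 → 2-byte char #5 = C3 97.
Offset 14: leading byte 0x23 = 00100011 → 1-byte char #6 = 23.
Offset 15: leading byte 0xF2 = 11110010 → 4-byte char #7 = F2 B8 B3 80.
Offset 19: leading byte 0xF0 = 11110000 → 4-byte char #8 = F0 9F 99 86.
Leading byte 0xF0 = 11110000 matches 11110xxx → 4-byte sequence.
Byte 1: 0xF0 = 11110000, payload 000 (3 bits).
Byte 2: 0x9F = 10011111 (10xxxxxx ✓), payload 011111.
Byte 3: 0x99 = 10011001 (10xxxxxx ✓), payload 011001.
Byte 4: 0x86 = 10000110 (10xxxxxx ✓), payload 000110.
Concatenate: 000011111011001000110 = 0x1F646 (21 bits → U+1F646).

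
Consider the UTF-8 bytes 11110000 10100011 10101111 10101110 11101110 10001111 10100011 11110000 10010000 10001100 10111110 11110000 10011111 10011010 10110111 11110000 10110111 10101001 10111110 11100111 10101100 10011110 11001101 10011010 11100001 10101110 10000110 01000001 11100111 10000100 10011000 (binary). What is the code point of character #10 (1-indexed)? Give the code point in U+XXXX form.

U+7118

Offset 0: leading byte 0xF0 = 11110000 → 4-byte char #1 = F0 A3 AF AE.
Offset 4: leading byte 0xEE = 11101110 → 3-byte char #2 = EE 8F A3.
Offset 7: leading byte 0xF0 = 11110000 → 4-byte char #3 = F0 90 8C BE.
Offset 11: leading byte 0xF0 = 11110000 → 4-byte char #4 = F0 9F 9A B7.
Offset 15: leading byte 0xF0 = 11110000 → 4-byte char #5 = F0 B7 A9 BE.
Offset 19: leading byte 0xE7 = 11100111 → 3-byte char #6 = E7 AC 9E.
Offset 22: leading byte 0xCD = 11001101 → 2-byte char #7 = CD 9A.
Offset 24: leading byte 0xE1 = 11100001 → 3-byte char #8 = E1 AE 86.
Offset 27: leading byte 0x41 = 01000001 → 1-byte char #9 = 41.
Offset 28: leading byte 0xE7 = 11100111 → 3-byte char #10 = E7 84 98.
Leading byte 0xE7 = 11100111 matches 1110xxxx → 3-byte sequence.
Byte 1: 0xE7 = 11100111, payload 0111 (4 bits).
Byte 2: 0x84 = 10000100 (10xxxxxx ✓), payload 000100.
Byte 3: 0x98 = 10011000 (10xxxxxx ✓), payload 011000.
Concatenate: 0111000100011000 = 0x7118 (16 bits → U+7118).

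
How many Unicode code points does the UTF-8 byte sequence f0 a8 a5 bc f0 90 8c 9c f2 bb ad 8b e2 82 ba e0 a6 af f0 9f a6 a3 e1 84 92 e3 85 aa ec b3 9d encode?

Byte at offset 0: 0xF0 = 11110000 → 4-byte char (#1). Advance 4.
Byte at offset 4: 0xF0 = 11110000 → 4-byte char (#2). Advance 4.
Byte at offset 8: 0xF2 = 11110010 → 4-byte char (#3). Advance 4.
Byte at offset 12: 0xE2 = 11100010 → 3-byte char (#4). Advance 3.
Byte at offset 15: 0xE0 = 11100000 → 3-byte char (#5). Advance 3.
Byte at offset 18: 0xF0 = 11110000 → 4-byte char (#6). Advance 4.
Byte at offset 22: 0xE1 = 11100001 → 3-byte char (#7). Advance 3.
Byte at offset 25: 0xE3 = 11100011 → 3-byte char (#8). Advance 3.
Byte at offset 28: 0xEC = 11101100 → 3-byte char (#9). Advance 3.
Reached end at offset 31 after 9 code points.

9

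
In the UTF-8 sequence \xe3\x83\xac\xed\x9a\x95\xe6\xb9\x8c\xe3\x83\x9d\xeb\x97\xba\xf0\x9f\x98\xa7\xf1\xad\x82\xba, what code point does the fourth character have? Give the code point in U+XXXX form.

U+30DD

Offset 0: leading byte 0xE3 = 11100011 → 3-byte char #1 = E3 83 AC.
Offset 3: leading byte 0xED = 11101101 → 3-byte char #2 = ED 9A 95.
Offset 6: leading byte 0xE6 = 11100110 → 3-byte char #3 = E6 B9 8C.
Offset 9: leading byte 0xE3 = 11100011 → 3-byte char #4 = E3 83 9D.
Leading byte 0xE3 = 11100011 matches 1110xxxx → 3-byte sequence.
Byte 1: 0xE3 = 11100011, payload 0011 (4 bits).
Byte 2: 0x83 = 10000011 (10xxxxxx ✓), payload 000011.
Byte 3: 0x9D = 10011101 (10xxxxxx ✓), payload 011101.
Concatenate: 0011000011011101 = 0x30DD (16 bits → U+30DD).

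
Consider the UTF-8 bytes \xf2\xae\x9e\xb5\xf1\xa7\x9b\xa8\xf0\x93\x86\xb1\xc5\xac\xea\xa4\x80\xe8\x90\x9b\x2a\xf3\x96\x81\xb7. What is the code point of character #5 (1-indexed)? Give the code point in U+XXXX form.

Offset 0: leading byte 0xF2 = 11110010 → 4-byte char #1 = F2 AE 9E B5.
Offset 4: leading byte 0xF1 = 11110001 → 4-byte char #2 = F1 A7 9B A8.
Offset 8: leading byte 0xF0 = 11110000 → 4-byte char #3 = F0 93 86 B1.
Offset 12: leading byte 0xC5 = 11000101 → 2-byte char #4 = C5 AC.
Offset 14: leading byte 0xEA = 11101010 → 3-byte char #5 = EA A4 80.
Leading byte 0xEA = 11101010 matches 1110xxxx → 3-byte sequence.
Byte 1: 0xEA = 11101010, payload 1010 (4 bits).
Byte 2: 0xA4 = 10100100 (10xxxxxx ✓), payload 100100.
Byte 3: 0x80 = 10000000 (10xxxxxx ✓), payload 000000.
Concatenate: 1010100100000000 = 0xA900 (16 bits → U+A900).

U+A900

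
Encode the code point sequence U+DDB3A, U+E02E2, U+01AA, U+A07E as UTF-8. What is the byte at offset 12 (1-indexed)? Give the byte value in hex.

1-indexed offset 12 is 0-indexed offset 11.
U+DDB3A → 4-byte form F3 9D AC BA at offsets 0–3.
U+E02E2 → 4-byte form F3 A0 8B A2 at offsets 4–7.
U+01AA → 2-byte form C6 AA at offsets 8–9.
U+A07E → 3-byte form EA 81 BE at offsets 10–12.
Offset 11 falls in char 4's range; it's byte 2 of EA 81 BE = 0x81.

0x81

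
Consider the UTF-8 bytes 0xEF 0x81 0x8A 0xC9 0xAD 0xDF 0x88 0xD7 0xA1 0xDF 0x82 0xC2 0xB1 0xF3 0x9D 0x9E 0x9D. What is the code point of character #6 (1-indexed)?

Offset 0: leading byte 0xEF = 11101111 → 3-byte char #1 = EF 81 8A.
Offset 3: leading byte 0xC9 = 11001001 → 2-byte char #2 = C9 AD.
Offset 5: leading byte 0xDF = 11011111 → 2-byte char #3 = DF 88.
Offset 7: leading byte 0xD7 = 11010111 → 2-byte char #4 = D7 A1.
Offset 9: leading byte 0xDF = 11011111 → 2-byte char #5 = DF 82.
Offset 11: leading byte 0xC2 = 11000010 → 2-byte char #6 = C2 B1.
Leading byte 0xC2 = 11000010 matches 110xxxxx → 2-byte sequence.
Byte 1: 0xC2 = 11000010, payload 00010 (5 bits).
Byte 2: 0xB1 = 10110001 (10xxxxxx ✓), payload 110001.
Concatenate: 00010110001 = 0xB1 (11 bits → U+00B1).

U+00B1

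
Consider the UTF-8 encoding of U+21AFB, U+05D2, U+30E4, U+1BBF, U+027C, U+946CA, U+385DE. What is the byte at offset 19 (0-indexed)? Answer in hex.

U+21AFB → 4-byte form F0 A1 AB BB at offsets 0–3.
U+05D2 → 2-byte form D7 92 at offsets 4–5.
U+30E4 → 3-byte form E3 83 A4 at offsets 6–8.
U+1BBF → 3-byte form E1 AE BF at offsets 9–11.
U+027C → 2-byte form C9 BC at offsets 12–13.
U+946CA → 4-byte form F2 94 9B 8A at offsets 14–17.
U+385DE → 4-byte form F0 B8 97 9E at offsets 18–21.
Offset 19 falls in char 7's range; it's byte 2 of F0 B8 97 9E = 0xB8.

0xB8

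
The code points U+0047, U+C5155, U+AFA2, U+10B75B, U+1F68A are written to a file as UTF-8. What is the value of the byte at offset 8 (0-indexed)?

0xF4

U+0047 → 1-byte form 47 at offsets 0–0.
U+C5155 → 4-byte form F3 85 85 95 at offsets 1–4.
U+AFA2 → 3-byte form EA BE A2 at offsets 5–7.
U+10B75B → 4-byte form F4 8B 9D 9B at offsets 8–11.
Offset 8 falls in char 4's range; it's byte 1 of F4 8B 9D 9B = 0xF4.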